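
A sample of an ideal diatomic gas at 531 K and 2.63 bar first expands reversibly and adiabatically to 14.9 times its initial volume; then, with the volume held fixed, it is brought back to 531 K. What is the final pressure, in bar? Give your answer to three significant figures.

For a diatomic ideal gas γ = 7/5.
Adiabatic step (PV^γ = const): P₂ = 2.63×(1/14.9)^(7/5) = 0.05991 bar; T₂ = 531×(1/14.9)^(2/5) = 180.2 K.
Isochoric: P₃ = P₂(T₃/T₂) = 0.05991 × (531/180.2) = 0.1765 bar.

P₃ ≈ 0.177 bar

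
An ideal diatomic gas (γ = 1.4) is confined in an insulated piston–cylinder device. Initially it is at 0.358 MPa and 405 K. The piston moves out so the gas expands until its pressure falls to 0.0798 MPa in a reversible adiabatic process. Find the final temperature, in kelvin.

Along an adiabat T P^((1−γ)/γ) is constant, so T₂ = T₁ (P₂/P₁)^((γ−1)/γ).
T₂ = 405 × (0.0798/0.358)^(0.286) = 263.8 K.

T₂ ≈ 264 K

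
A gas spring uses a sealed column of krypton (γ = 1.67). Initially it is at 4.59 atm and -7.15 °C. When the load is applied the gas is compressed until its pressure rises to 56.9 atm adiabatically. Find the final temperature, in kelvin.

T₂ ≈ 730 K

Adiabatic: T₂/T₁ = (P₂/P₁)^((γ−1)/γ).
T₁ = -7.15 °C = 266 K.
T₂ = 266 × (56.9/4.59)^(0.401) = 730.3 K.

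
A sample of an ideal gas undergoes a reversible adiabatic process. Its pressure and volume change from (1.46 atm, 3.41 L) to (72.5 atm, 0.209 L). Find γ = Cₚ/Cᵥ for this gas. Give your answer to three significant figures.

PV^γ = const ⇒ γ = ln(P₂/P₁) / ln(V₁/V₂).
γ = ln(72.5/1.46) / ln(3.41/0.209) = 1.399.

γ ≈ 1.40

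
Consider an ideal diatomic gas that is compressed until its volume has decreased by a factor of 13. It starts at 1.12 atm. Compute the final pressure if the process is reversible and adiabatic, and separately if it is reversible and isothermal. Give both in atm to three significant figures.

For a diatomic ideal gas γ = 7/5.
Isothermal: P₂ = P₁(V₁/V₂) = 1.12×13 = 14.56 atm.
Adiabatic: P₂ = P₁(V₁/V₂)^γ = 1.12×13^(7/5) = 40.62 atm.

adiabatic: 40.6 atm; isothermal: 14.6 atm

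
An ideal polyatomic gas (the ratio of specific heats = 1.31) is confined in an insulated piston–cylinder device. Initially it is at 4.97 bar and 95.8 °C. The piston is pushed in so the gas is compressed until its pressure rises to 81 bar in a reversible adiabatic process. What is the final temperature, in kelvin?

Along an adiabat T P^((1−γ)/γ) is constant, so T₂ = T₁ (P₂/P₁)^((γ−1)/γ).
T₁ = 95.8 °C = 368.9 K.
T₂ = 368.9 × (81/4.97)^(0.237) = 714.2 K.

T₂ ≈ 714 K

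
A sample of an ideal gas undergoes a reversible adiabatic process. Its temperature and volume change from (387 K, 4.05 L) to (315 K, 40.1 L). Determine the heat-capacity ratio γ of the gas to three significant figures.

γ ≈ 1.09

TV^(γ−1) = const ⇒ γ − 1 = ln(T₂/T₁) / ln(V₁/V₂).
γ = 1 + ln(315/387) / ln(4.05/40.1) = 1.09.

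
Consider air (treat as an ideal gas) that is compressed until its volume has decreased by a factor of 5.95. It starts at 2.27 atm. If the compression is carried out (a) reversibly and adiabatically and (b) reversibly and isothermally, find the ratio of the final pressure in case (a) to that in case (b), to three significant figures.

P_adiabatic / P_isothermal ≈ 2.04

For a diatomic ideal gas γ = 7/5.
Isothermal: P_b = P₁(V₁/V₂) = 2.27×5.95.
Adiabatic: P_a = P₁(V₁/V₂)^γ = 2.27×5.95^(7/5).
P_a/P_b = (V₁/V₂)^(γ−1) = 5.95^(2/5) = 2.041.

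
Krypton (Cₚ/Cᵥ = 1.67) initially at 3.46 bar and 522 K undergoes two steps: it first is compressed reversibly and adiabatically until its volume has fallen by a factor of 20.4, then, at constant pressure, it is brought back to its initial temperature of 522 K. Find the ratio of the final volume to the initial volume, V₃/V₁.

V₃/V₁ ≈ 0.00650

Adiabatic step: V₂/V₁ = 0.04902; T₂ = T₁·20.4^(0.67) = 3937 K.
Isobaric step: V₃/V₂ = T₃/T₂ = 522/3937.
V₃/V₁ = (V₂/V₁)(V₃/V₂) = 0.04902 × (522/3937) = 0.0065.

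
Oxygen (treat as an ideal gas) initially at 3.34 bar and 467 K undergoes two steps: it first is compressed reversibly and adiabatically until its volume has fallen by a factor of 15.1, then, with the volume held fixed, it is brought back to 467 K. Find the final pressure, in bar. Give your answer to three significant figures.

P₃ ≈ 50.4 bar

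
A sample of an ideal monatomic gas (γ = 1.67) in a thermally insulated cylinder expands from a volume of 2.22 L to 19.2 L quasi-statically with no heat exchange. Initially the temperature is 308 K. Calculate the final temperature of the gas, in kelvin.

Adiabatic: T₁V₁^(γ−1) = T₂V₂^(γ−1) ⇒ T₂ = T₁ (V₁/V₂)^(γ−1).
T₂ = 308 × (2.22/19.2)^(0.67) = 72.58 K.

T₂ ≈ 72.6 K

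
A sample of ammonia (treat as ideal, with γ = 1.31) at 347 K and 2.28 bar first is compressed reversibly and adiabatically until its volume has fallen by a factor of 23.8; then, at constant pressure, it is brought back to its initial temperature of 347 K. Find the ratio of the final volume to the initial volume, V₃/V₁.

Adiabatic step: V₂/V₁ = 0.04202; T₂ = T₁·23.8^(0.31) = 927 K.
Isobaric step: V₃/V₂ = T₃/T₂ = 347/927.
V₃/V₁ = (V₂/V₁)(V₃/V₂) = 0.04202 × (347/927) = 0.01573.

V₃/V₁ ≈ 0.0157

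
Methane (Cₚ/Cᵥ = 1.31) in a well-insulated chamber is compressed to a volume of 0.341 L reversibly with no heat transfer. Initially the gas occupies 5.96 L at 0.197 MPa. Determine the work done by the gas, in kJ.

P₂ = P₁(V₁/V₂)^γ = 0.197×(5.96/0.341)^(1.31) = 8.359 MPa.
For a reversible adiabat, W_by_gas = (P₁V₁ − P₂V₂)/(γ−1).
W_by = (197000×0.00596 − 8.359×10^6×0.000341) / (0.31) = -5407 J.

W ≈ -5.41 kJ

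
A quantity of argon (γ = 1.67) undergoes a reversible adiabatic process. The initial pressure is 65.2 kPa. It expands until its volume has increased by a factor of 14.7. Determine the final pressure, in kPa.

P₂ ≈ 0.733 kPa

Since PV^γ is constant along a reversible adiabat, P₂ = P₁ (V₁/V₂)^γ.
P₂ = 65.2 × (1/14.7)^(1.67) = 0.7325 kPa.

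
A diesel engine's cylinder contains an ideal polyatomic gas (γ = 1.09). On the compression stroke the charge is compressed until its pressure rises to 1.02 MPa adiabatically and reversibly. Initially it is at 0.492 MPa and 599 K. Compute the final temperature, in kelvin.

T₂ ≈ 636 K

Along an adiabat T P^((1−γ)/γ) is constant, so T₂ = T₁ (P₂/P₁)^((γ−1)/γ).
T₂ = 599 × (1.02/0.492)^(0.0826) = 636.2 K.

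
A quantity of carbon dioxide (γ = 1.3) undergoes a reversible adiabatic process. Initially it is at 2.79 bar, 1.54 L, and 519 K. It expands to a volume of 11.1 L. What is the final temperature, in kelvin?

T₂ ≈ 287 K

For a reversible adiabat TV^(γ−1) is constant, so T₂ = T₁ (V₁/V₂)^(γ−1).
T₂ = 519 × (1.54/11.1)^(0.3) = 287 K.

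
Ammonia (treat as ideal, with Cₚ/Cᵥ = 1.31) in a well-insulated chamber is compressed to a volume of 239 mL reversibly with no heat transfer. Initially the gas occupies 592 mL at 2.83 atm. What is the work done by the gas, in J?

W ≈ -178 J

P₂ = P₁(V₁/V₂)^γ = 2.83×(592/239)^(1.31) = 9.286 atm.
For a reversible adiabat, W_by_gas = (P₁V₁ − P₂V₂)/(γ−1).
W_by = (286700×0.000592 − 940900×0.000239) / (0.31) = -177.8 J.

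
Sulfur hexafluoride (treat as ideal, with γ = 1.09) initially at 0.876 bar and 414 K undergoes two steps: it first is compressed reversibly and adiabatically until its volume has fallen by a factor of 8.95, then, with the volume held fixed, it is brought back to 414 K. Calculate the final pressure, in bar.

P₃ ≈ 7.84 bar

Adiabatic step (PV^γ = const): P₂ = 0.876×8.95^(1.09) = 9.55 bar; T₂ = 414×8.95^(0.09) = 504.3 K.
Isochoric: P₃ = P₂(T₃/T₂) = 9.55 × (414/504.3) = 7.84 bar.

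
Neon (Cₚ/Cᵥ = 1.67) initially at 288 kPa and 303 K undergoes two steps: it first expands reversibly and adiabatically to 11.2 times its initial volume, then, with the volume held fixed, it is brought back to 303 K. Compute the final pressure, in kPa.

Adiabatic step (PV^γ = const): P₂ = 288×(1/11.2)^(1.67) = 5.096 kPa; T₂ = 303×(1/11.2)^(0.67) = 60.04 K.
Isochoric: P₃ = P₂(T₃/T₂) = 5.096 × (303/60.04) = 25.71 kPa.

P₃ ≈ 25.7 kPa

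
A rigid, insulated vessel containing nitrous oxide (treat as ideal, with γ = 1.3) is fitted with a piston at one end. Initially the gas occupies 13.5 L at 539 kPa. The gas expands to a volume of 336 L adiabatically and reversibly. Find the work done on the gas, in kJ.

P₂ = P₁(V₁/V₂)^γ = 539×(13.5/336)^(1.3) = 8.256 kPa.
For a reversible adiabat, W_by_gas = (P₁V₁ − P₂V₂)/(γ−1).
W_by = (539000×0.0135 − 8256×0.336) / (0.3) = 15010 J.
W_on_gas = −W_by = -15010 J.

W ≈ -15.0 kJ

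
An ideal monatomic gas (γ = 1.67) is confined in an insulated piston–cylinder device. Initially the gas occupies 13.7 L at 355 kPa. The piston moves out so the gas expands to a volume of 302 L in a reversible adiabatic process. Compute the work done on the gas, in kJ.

W ≈ -6.35 kJ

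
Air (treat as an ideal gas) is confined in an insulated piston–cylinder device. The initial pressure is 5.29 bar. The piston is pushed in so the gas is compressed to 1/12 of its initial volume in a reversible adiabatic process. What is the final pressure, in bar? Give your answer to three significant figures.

P₂ ≈ 172 bar

Adiabatic: P₁V₁^γ = P₂V₂^γ ⇒ P₂ = P₁ (V₁/V₂)^γ.
For a diatomic ideal gas γ = 7/5.
P₂ = 5.29 × 12^(7/5) = 171.5 bar.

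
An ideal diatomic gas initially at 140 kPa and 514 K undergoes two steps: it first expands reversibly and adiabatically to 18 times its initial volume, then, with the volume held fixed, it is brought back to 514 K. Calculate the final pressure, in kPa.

For a diatomic ideal gas γ = 7/5.
Adiabatic step (PV^γ = const): P₂ = 140×(1/18)^(7/5) = 2.448 kPa; T₂ = 514×(1/18)^(2/5) = 161.8 K.
Isochoric: P₃ = P₂(T₃/T₂) = 2.448 × (514/161.8) = 7.778 kPa.

P₃ ≈ 7.78 kPa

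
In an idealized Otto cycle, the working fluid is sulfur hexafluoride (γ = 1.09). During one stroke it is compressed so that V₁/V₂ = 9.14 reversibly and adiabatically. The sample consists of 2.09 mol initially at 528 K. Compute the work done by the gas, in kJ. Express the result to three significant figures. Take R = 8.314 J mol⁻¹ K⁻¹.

For a reversible adiabat TV^(γ−1) is constant, so T₂ = T₁ (V₁/V₂)^(γ−1).
T₂ = 528 × 9.14^(0.09) = 644.3 K.
Q = 0, so ΔU = W_on_gas = nCᵥΔT with Cᵥ = R/(γ−1) = 92.38 J/(mol·K).
ΔU = 2.09 × 92.38 × (644.3 − 528) = 22460 J.
Work done by the gas = −ΔU = -22460 J.

W ≈ -22.5 kJ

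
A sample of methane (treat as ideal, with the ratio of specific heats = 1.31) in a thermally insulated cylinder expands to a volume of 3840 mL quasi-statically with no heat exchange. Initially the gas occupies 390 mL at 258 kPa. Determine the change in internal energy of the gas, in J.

ΔU ≈ -165 J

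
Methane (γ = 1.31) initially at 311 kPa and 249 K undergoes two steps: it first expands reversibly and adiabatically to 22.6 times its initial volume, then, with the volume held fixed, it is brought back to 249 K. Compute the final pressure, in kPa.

Adiabatic step (PV^γ = const): P₂ = 311×(1/22.6)^(1.31) = 5.235 kPa; T₂ = 249×(1/22.6)^(0.31) = 94.72 K.
Isochoric: P₃ = P₂(T₃/T₂) = 5.235 × (249/94.72) = 13.76 kPa.

P₃ ≈ 13.8 kPa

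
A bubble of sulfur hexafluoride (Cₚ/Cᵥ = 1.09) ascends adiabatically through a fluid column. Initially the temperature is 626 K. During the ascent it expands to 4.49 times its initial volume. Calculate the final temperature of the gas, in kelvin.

Adiabatic: T₁V₁^(γ−1) = T₂V₂^(γ−1) ⇒ T₂ = T₁ (V₁/V₂)^(γ−1).
T₂ = 626 × (1/4.49)^(0.09) = 546.9 K.

T₂ ≈ 547 K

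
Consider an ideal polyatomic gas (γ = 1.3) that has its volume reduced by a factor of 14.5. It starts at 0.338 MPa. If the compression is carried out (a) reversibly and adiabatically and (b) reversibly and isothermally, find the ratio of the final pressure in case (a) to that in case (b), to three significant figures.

P_adiabatic / P_isothermal ≈ 2.23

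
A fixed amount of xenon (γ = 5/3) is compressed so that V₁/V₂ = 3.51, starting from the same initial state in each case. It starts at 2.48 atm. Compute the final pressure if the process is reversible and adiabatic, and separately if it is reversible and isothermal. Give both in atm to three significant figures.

adiabatic: 20.1 atm; isothermal: 8.70 atm

Isothermal: P₂ = P₁(V₁/V₂) = 2.48×3.51 = 8.705 atm.
Adiabatic: P₂ = P₁(V₁/V₂)^γ = 2.48×3.51^(5/3) = 20.1 atm.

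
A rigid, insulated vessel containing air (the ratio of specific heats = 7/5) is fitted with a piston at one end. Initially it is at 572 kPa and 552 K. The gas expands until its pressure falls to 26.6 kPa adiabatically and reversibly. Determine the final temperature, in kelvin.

Adiabatic: T₂/T₁ = (P₂/P₁)^((γ−1)/γ).
T₂ = 552 × (26.6/572)^(2/7) = 229.7 K.

T₂ ≈ 230 K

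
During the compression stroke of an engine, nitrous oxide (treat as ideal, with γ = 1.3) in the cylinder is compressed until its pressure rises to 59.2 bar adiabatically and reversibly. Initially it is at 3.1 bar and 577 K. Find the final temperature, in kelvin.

Along an adiabat T P^((1−γ)/γ) is constant, so T₂ = T₁ (P₂/P₁)^((γ−1)/γ).
T₂ = 577 × (59.2/3.1)^(0.231) = 1140 K.

T₂ ≈ 1140 K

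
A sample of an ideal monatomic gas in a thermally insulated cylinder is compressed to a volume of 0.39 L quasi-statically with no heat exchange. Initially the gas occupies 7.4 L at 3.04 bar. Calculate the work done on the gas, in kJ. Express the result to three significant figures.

W ≈ 20.6 kJ

γ = 5/3 for a monatomic ideal gas.
P₂ = P₁(V₁/V₂)^γ = 3.04×(7.4/0.39)^(5/3) = 410.3 bar.
For a reversible adiabat, W_by_gas = (P₁V₁ − P₂V₂)/(γ−1).
W_by = (304000×0.0074 − 4.103×10^7×0.00039) / (2/3) = -20630 J.
W_on_gas = −W_by = 20630 J.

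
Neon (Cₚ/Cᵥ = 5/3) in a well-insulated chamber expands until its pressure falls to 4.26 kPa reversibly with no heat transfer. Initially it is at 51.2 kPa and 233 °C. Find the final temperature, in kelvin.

T₂ ≈ 187 K

Adiabatic: T₂/T₁ = (P₂/P₁)^((γ−1)/γ).
T₁ = 233 °C = 506.1 K.
T₂ = 506.1 × (4.26/51.2)^(2/5) = 187.2 K.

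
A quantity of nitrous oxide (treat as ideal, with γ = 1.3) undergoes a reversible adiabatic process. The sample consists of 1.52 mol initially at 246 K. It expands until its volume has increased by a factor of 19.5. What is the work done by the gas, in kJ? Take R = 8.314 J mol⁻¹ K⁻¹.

W ≈ 6.11 kJ

Adiabatic: T₁V₁^(γ−1) = T₂V₂^(γ−1) ⇒ T₂ = T₁ (V₁/V₂)^(γ−1).
T₂ = 246 × (1/19.5)^(0.3) = 100.9 K.
Q = 0, so ΔU = W_on_gas = nCᵥΔT with Cᵥ = R/(γ−1) = 27.71 J/(mol·K).
ΔU = 1.52 × 27.71 × (100.9 − 246) = -6112 J.
Work done by the gas = −ΔU = 6112 J.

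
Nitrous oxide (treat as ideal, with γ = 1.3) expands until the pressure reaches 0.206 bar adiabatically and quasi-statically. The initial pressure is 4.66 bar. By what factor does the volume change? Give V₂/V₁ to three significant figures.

From PV^γ = const, V₂/V₁ = (P₁/P₂)^(1/γ).
V₂/V₁ = (4.66/0.206)^(0.769) = 11.01.

V₂/V₁ ≈ 11.0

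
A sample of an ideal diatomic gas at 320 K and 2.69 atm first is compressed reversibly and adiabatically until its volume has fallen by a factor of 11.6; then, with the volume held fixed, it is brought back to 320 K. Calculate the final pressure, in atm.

P₃ ≈ 31.2 atm

For a diatomic ideal gas γ = 7/5.
Adiabatic step (PV^γ = const): P₂ = 2.69×11.6^(7/5) = 83.18 atm; T₂ = 320×11.6^(2/5) = 853 K.
Isochoric: P₃ = P₂(T₃/T₂) = 83.18 × (320/853) = 31.2 atm.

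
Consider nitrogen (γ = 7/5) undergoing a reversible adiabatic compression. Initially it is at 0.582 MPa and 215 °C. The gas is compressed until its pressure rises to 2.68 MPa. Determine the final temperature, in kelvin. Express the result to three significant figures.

Along an adiabat T P^((1−γ)/γ) is constant, so T₂ = T₁ (P₂/P₁)^((γ−1)/γ).
T₁ = 215 °C = 488.1 K.
T₂ = 488.1 × (2.68/0.582)^(2/7) = 755.2 K.

T₂ ≈ 755 K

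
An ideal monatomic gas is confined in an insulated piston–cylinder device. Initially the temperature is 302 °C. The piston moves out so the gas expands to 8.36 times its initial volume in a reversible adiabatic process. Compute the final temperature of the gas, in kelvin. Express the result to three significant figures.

T₂ ≈ 140 K

Adiabatic: T₁V₁^(γ−1) = T₂V₂^(γ−1) ⇒ T₂ = T₁ (V₁/V₂)^(γ−1).
For a monatomic ideal gas γ = 5/3, so γ−1 = 2/3.
T₁ = 302 °C = 575.1 K.
T₂ = 575.1 × (1/8.36)^(2/3) = 139.6 K.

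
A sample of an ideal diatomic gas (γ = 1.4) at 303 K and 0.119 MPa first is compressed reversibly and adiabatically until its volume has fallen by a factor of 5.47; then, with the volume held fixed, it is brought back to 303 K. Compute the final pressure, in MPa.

Adiabatic step (PV^γ = const): P₂ = 0.119×5.47^(1.4) = 1.284 MPa; T₂ = 303×5.47^(0.4) = 597.9 K.
Isochoric: P₃ = P₂(T₃/T₂) = 1.284 × (303/597.9) = 0.6509 MPa.

P₃ ≈ 0.651 MPa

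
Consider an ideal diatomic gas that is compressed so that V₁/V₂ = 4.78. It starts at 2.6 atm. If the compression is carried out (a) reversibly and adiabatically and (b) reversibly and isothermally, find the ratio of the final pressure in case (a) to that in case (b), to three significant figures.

For a diatomic ideal gas γ = 7/5.
Isothermal: P_b = P₁(V₁/V₂) = 2.6×4.78.
Adiabatic: P_a = P₁(V₁/V₂)^γ = 2.6×4.78^(7/5).
P_a/P_b = (V₁/V₂)^(γ−1) = 4.78^(2/5) = 1.87.

P_adiabatic / P_isothermal ≈ 1.87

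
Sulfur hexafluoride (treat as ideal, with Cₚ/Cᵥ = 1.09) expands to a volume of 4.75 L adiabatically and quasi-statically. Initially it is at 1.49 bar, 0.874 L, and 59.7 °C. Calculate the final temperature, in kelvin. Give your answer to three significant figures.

T₂ ≈ 286 K

For a reversible adiabat TV^(γ−1) is constant, so T₂ = T₁ (V₁/V₂)^(γ−1).
T₁ = 59.7 °C = 332.8 K.
T₂ = 332.8 × (0.874/4.75)^(0.09) = 285.8 K.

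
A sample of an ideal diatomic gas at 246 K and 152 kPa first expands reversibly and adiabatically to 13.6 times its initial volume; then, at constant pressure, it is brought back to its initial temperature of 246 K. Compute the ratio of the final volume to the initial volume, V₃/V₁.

For a diatomic ideal gas γ = 7/5.
Adiabatic step: V₂/V₁ = 13.6; T₂ = T₁·(1/13.6)^(2/5) = 86.6 K.
Isobaric step: V₃/V₂ = T₃/T₂ = 246/86.6.
V₃/V₁ = (V₂/V₁)(V₃/V₂) = 13.6 × (246/86.6) = 38.63.

V₃/V₁ ≈ 38.6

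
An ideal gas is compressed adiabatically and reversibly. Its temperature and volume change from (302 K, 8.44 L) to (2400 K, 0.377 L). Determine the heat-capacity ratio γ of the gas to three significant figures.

TV^(γ−1) = const ⇒ γ − 1 = ln(T₂/T₁) / ln(V₁/V₂).
γ = 1 + ln(2400/302) / ln(8.44/0.377) = 1.667.

γ ≈ 1.67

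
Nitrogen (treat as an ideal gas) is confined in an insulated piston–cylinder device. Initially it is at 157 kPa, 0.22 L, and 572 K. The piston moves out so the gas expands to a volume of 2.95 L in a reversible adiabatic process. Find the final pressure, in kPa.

P₂ ≈ 4.15 kPa

Since PV^γ is constant along a reversible adiabat, P₂ = P₁ (V₁/V₂)^γ.
γ = 7/5 for a diatomic ideal gas.
P₂ = 157 × (0.22/2.95)^(7/5) = 4.145 kPa.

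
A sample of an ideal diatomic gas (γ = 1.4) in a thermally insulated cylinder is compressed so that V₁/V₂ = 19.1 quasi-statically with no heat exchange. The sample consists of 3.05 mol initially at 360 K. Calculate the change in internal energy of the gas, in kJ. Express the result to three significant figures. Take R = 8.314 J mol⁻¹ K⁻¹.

ΔU ≈ 51.4 kJ

Adiabatic: T₁V₁^(γ−1) = T₂V₂^(γ−1) ⇒ T₂ = T₁ (V₁/V₂)^(γ−1).
T₂ = 360 × 19.1^(0.4) = 1171 K.
Q = 0, so ΔU = W_on_gas = nCᵥΔT with Cᵥ = R/(γ−1) = 20.79 J/(mol·K).
ΔU = 3.05 × 20.79 × (1171 − 360) = 51440 J.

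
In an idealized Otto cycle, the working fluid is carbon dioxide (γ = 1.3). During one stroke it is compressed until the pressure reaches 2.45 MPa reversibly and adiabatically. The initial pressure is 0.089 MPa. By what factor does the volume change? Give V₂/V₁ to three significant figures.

V₂/V₁ ≈ 0.0781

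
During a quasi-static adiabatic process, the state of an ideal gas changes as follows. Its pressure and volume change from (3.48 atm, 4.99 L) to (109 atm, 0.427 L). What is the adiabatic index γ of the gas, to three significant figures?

PV^γ = const ⇒ γ = ln(P₂/P₁) / ln(V₁/V₂).
γ = ln(109/3.48) / ln(4.99/0.427) = 1.401.

γ ≈ 1.40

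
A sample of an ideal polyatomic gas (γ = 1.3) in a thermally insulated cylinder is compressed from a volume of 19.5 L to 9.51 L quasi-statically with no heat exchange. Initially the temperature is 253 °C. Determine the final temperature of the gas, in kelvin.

For a reversible adiabat TV^(γ−1) is constant, so T₂ = T₁ (V₁/V₂)^(γ−1).
T₁ = 253 °C = 526.1 K.
T₂ = 526.1 × (19.5/9.51)^(0.3) = 652.6 K.

T₂ ≈ 653 K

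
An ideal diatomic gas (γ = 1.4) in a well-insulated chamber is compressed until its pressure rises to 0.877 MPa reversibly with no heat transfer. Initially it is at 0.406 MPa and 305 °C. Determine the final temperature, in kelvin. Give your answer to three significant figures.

T₂ ≈ 720 K

Adiabatic: T₂/T₁ = (P₂/P₁)^((γ−1)/γ).
T₁ = 305 °C = 578.1 K.
T₂ = 578.1 × (0.877/0.406)^(0.286) = 720.5 K.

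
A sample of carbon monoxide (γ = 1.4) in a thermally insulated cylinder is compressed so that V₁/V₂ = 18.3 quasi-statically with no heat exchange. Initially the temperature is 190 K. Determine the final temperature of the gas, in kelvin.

T₂ ≈ 608 K

Adiabatic: T₁V₁^(γ−1) = T₂V₂^(γ−1) ⇒ T₂ = T₁ (V₁/V₂)^(γ−1).
T₂ = 190 × 18.3^(0.4) = 607.8 K.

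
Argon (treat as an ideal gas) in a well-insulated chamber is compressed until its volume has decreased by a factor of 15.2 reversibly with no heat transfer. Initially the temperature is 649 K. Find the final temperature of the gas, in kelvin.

T₂ ≈ 3980 K

For a reversible adiabat TV^(γ−1) is constant, so T₂ = T₁ (V₁/V₂)^(γ−1).
For a monatomic ideal gas γ = 5/3, so γ−1 = 2/3.
T₂ = 649 × 15.2^(2/3) = 3982 K.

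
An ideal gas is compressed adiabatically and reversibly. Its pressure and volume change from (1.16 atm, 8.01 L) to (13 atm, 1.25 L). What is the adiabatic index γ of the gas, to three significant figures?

PV^γ = const ⇒ γ = ln(P₂/P₁) / ln(V₁/V₂).
γ = ln(13/1.16) / ln(8.01/1.25) = 1.301.

γ ≈ 1.30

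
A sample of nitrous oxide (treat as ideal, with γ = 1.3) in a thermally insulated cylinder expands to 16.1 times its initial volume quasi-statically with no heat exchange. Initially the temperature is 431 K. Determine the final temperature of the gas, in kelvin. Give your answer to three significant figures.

T₂ ≈ 187 K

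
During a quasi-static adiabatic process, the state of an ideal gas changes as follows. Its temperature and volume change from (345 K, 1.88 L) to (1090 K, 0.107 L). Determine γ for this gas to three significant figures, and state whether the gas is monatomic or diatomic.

γ ≈ 1.40; diatomic

TV^(γ−1) = const ⇒ γ − 1 = ln(T₂/T₁) / ln(V₁/V₂).
γ = 1 + ln(1090/345) / ln(1.88/0.107) = 1.401.
γ ≈ 1.40 is close to 7/5, so the gas is diatomic.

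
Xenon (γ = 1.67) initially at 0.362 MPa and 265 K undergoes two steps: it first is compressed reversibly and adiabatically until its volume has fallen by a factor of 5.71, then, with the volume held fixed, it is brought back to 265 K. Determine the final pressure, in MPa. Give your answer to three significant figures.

P₃ ≈ 2.07 MPa

Adiabatic step (PV^γ = const): P₂ = 0.362×5.71^(1.67) = 6.642 MPa; T₂ = 265×5.71^(0.67) = 851.5 K.
Isochoric: P₃ = P₂(T₃/T₂) = 6.642 × (265/851.5) = 2.067 MPa.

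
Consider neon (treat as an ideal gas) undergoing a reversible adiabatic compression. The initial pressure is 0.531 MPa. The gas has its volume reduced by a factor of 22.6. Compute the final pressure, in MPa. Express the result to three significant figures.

P₂ ≈ 95.9 MPa

Adiabatic: P₁V₁^γ = P₂V₂^γ ⇒ P₂ = P₁ (V₁/V₂)^γ.
For a monatomic ideal gas γ = 5/3.
P₂ = 0.531 × 22.6^(5/3) = 95.93 MPa.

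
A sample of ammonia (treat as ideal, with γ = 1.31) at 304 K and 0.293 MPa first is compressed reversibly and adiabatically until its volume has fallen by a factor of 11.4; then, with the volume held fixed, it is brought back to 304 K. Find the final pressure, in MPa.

Adiabatic step (PV^γ = const): P₂ = 0.293×11.4^(1.31) = 7.103 MPa; T₂ = 304×11.4^(0.31) = 646.4 K.
Isochoric: P₃ = P₂(T₃/T₂) = 7.103 × (304/646.4) = 3.34 MPa.

P₃ ≈ 3.34 MPa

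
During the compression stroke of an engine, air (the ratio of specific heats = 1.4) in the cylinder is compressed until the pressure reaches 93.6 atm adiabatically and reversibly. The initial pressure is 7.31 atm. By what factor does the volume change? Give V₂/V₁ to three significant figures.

V₂/V₁ ≈ 0.162

From PV^γ = const, V₂/V₁ = (P₁/P₂)^(1/γ).
V₂/V₁ = (7.31/93.6)^(0.714) = 0.1618.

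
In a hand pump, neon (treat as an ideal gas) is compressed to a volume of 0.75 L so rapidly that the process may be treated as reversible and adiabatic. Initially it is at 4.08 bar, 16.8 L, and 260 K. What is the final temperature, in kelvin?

Adiabatic: T₁V₁^(γ−1) = T₂V₂^(γ−1) ⇒ T₂ = T₁ (V₁/V₂)^(γ−1).
γ = 5/3 for a monatomic ideal gas.
T₂ = 260 × (16.8/0.75)^(2/3) = 2066 K.

T₂ ≈ 2070 K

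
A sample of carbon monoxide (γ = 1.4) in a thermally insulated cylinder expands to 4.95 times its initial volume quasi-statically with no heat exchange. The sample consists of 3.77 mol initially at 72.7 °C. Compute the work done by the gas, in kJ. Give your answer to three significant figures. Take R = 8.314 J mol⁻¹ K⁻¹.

W ≈ 12.8 kJ

For a reversible adiabat TV^(γ−1) is constant, so T₂ = T₁ (V₁/V₂)^(γ−1).
T₁ = 72.7 °C = 345.8 K.
T₂ = 345.8 × (1/4.95)^(0.4) = 182.4 K.
Q = 0, so ΔU = W_on_gas = nCᵥΔT with Cᵥ = R/(γ−1) = 20.79 J/(mol·K).
ΔU = 3.77 × 20.79 × (182.4 − 345.8) = -12810 J.
Work done by the gas = −ΔU = 12810 J.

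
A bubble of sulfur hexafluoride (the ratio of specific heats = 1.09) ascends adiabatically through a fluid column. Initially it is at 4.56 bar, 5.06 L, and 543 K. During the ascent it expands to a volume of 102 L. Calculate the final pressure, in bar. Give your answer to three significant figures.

P₂ ≈ 0.173 bar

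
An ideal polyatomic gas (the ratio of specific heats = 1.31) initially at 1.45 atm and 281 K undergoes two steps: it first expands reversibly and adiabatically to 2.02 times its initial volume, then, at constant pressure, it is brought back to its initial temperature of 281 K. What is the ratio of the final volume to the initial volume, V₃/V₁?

Adiabatic step: V₂/V₁ = 2.02; T₂ = T₁·(1/2.02)^(0.31) = 226 K.
Isobaric step: V₃/V₂ = T₃/T₂ = 281/226.
V₃/V₁ = (V₂/V₁)(V₃/V₂) = 2.02 × (281/226) = 2.512.

V₃/V₁ ≈ 2.51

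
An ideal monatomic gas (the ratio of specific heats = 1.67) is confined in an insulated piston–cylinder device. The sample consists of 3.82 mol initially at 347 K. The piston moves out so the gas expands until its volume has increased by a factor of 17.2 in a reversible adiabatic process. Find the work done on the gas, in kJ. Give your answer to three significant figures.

W ≈ -14.0 kJ

Adiabatic: T₁V₁^(γ−1) = T₂V₂^(γ−1) ⇒ T₂ = T₁ (V₁/V₂)^(γ−1).
T₂ = 347 × (1/17.2)^(0.67) = 51.59 K.
Q = 0, so ΔU = W_on_gas = nCᵥΔT with Cᵥ = R/(γ−1) = 12.41 J/(mol·K).
ΔU = 3.82 × 12.41 × (51.59 − 347) = -14000 J.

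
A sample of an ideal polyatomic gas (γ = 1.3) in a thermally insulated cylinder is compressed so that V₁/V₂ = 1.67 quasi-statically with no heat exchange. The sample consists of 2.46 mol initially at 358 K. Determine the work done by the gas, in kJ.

W ≈ -4.06 kJ

For a reversible adiabat TV^(γ−1) is constant, so T₂ = T₁ (V₁/V₂)^(γ−1).
T₂ = 358 × 1.67^(0.3) = 417.5 K.
Q = 0, so ΔU = W_on_gas = nCᵥΔT with Cᵥ = R/(γ−1) = 27.71 J/(mol·K).
ΔU = 2.46 × 27.71 × (417.5 − 358) = 4059 J.
Work done by the gas = −ΔU = -4059 J.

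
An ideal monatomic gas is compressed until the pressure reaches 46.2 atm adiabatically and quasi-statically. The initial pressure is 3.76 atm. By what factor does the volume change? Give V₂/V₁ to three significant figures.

V₂/V₁ ≈ 0.222

From PV^γ = const, V₂/V₁ = (P₁/P₂)^(1/γ).
For a monatomic ideal gas γ = 5/3.
V₂/V₁ = (3.76/46.2)^(3/5) = 0.222.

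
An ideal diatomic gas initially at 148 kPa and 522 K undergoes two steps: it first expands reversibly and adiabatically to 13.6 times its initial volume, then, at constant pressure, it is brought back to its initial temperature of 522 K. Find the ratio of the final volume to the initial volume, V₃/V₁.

V₃/V₁ ≈ 38.6

For a diatomic ideal gas γ = 7/5.
Adiabatic step: V₂/V₁ = 13.6; T₂ = T₁·(1/13.6)^(2/5) = 183.8 K.
Isobaric step: V₃/V₂ = T₃/T₂ = 522/183.8.
V₃/V₁ = (V₂/V₁)(V₃/V₂) = 13.6 × (522/183.8) = 38.63.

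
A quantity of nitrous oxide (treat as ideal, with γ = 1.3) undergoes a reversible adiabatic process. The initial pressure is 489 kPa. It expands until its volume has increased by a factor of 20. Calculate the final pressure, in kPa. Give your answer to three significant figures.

P₂ ≈ 9.95 kPa

Since PV^γ is constant along a reversible adiabat, P₂ = P₁ (V₁/V₂)^γ.
P₂ = 489 × (1/20)^(1.3) = 9.953 kPa.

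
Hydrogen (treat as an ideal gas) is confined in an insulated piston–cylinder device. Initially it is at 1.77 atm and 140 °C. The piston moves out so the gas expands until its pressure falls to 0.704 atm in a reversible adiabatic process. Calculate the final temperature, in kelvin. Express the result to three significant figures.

Along an adiabat T P^((1−γ)/γ) is constant, so T₂ = T₁ (P₂/P₁)^((γ−1)/γ).
For a diatomic ideal gas γ = 7/5, so (γ−1)/γ = 2/7.
T₁ = 140 °C = 413.1 K.
T₂ = 413.1 × (0.704/1.77)^(2/7) = 317.5 K.

T₂ ≈ 317 K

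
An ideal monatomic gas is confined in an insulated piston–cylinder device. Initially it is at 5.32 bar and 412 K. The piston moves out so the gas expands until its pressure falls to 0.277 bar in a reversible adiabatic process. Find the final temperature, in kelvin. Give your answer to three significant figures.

T₂ ≈ 126 K

Adiabatic: T₂/T₁ = (P₂/P₁)^((γ−1)/γ).
For a monatomic ideal gas γ = 5/3, so (γ−1)/γ = 2/5.
T₂ = 412 × (0.277/5.32)^(2/5) = 126.3 K.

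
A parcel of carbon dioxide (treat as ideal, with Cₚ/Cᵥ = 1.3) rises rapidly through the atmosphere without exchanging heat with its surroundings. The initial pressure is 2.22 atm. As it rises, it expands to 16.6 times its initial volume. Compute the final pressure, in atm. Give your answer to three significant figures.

Since PV^γ is constant along a reversible adiabat, P₂ = P₁ (V₁/V₂)^γ.
P₂ = 2.22 × (1/16.6)^(1.3) = 0.05757 atm.

P₂ ≈ 0.0576 atm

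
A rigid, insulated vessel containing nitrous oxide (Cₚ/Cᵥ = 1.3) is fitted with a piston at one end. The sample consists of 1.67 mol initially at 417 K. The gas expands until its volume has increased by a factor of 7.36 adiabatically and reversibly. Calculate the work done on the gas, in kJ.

For a reversible adiabat TV^(γ−1) is constant, so T₂ = T₁ (V₁/V₂)^(γ−1).
T₂ = 417 × (1/7.36)^(0.3) = 229.1 K.
Q = 0, so ΔU = W_on_gas = nCᵥΔT with Cᵥ = R/(γ−1) = 27.71 J/(mol·K).
ΔU = 1.67 × 27.71 × (229.1 − 417) = -8695 J.

W ≈ -8.70 kJ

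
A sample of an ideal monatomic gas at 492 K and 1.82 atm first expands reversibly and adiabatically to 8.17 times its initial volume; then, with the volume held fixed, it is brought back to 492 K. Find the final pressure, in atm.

P₃ ≈ 0.223 atm

For a monatomic ideal gas γ = 5/3.
Adiabatic step (PV^γ = const): P₂ = 1.82×(1/8.17)^(5/3) = 0.05492 atm; T₂ = 492×(1/8.17)^(2/3) = 121.3 K.
Isochoric: P₃ = P₂(T₃/T₂) = 0.05492 × (492/121.3) = 0.2228 atm.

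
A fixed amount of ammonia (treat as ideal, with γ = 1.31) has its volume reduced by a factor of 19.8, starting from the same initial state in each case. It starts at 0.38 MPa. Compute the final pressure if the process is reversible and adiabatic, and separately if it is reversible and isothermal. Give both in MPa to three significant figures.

adiabatic: 19.0 MPa; isothermal: 7.52 MPa

Isothermal: P₂ = P₁(V₁/V₂) = 0.38×19.8 = 7.524 MPa.
Adiabatic: P₂ = P₁(V₁/V₂)^γ = 0.38×19.8^(1.31) = 18.99 MPa.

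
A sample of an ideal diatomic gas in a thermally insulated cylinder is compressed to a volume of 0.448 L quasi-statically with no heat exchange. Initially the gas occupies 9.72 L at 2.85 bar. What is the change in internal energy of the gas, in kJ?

γ = 7/5 for a diatomic ideal gas.
P₂ = P₁(V₁/V₂)^γ = 2.85×(9.72/0.448)^(7/5) = 211.7 bar.
For a reversible adiabat, W_by_gas = (P₁V₁ − P₂V₂)/(γ−1).
W_by = (285000×0.00972 − 2.117×10^7×0.000448) / (2/5) = -16790 J.
Q = 0 ⇒ ΔU = −W_by = 16790 J.

ΔU ≈ 16.8 kJ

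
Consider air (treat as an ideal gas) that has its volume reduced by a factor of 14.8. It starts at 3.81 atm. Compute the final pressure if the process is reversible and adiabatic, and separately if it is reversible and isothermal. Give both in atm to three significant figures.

For a diatomic ideal gas γ = 7/5.
Isothermal: P₂ = P₁(V₁/V₂) = 3.81×14.8 = 56.39 atm.
Adiabatic: P₂ = P₁(V₁/V₂)^γ = 3.81×14.8^(7/5) = 165.7 atm.

adiabatic: 166 atm; isothermal: 56.4 atm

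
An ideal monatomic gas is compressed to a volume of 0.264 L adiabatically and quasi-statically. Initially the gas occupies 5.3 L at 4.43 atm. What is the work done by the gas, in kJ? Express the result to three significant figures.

γ = 5/3 for a monatomic ideal gas.
P₂ = P₁(V₁/V₂)^γ = 4.43×(5.3/0.264)^(5/3) = 656.9 atm.
For a reversible adiabat, W_by_gas = (P₁V₁ − P₂V₂)/(γ−1).
W_by = (448900×0.0053 − 6.656×10^7×0.000264) / (2/3) = -22790 J.

W ≈ -22.8 kJ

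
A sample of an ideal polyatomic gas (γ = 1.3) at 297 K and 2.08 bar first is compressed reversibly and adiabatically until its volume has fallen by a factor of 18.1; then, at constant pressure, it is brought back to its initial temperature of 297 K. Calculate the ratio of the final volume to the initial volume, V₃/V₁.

V₃/V₁ ≈ 0.0232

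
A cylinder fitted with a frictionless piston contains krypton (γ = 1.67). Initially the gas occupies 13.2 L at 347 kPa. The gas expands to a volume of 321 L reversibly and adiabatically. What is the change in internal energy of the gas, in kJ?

ΔU ≈ -6.03 kJ

P₂ = P₁(V₁/V₂)^γ = 347×(13.2/321)^(1.67) = 1.682 kPa.
For a reversible adiabat, W_by_gas = (P₁V₁ − P₂V₂)/(γ−1).
W_by = (347000×0.0132 − 1682×0.321) / (0.67) = 6031 J.
Q = 0 ⇒ ΔU = −W_by = -6031 J.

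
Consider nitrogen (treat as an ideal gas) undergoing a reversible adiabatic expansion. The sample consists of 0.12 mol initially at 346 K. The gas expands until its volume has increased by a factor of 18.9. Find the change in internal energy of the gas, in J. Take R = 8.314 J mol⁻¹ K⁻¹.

For a reversible adiabat TV^(γ−1) is constant, so T₂ = T₁ (V₁/V₂)^(γ−1).
γ = 7/5 for a diatomic ideal gas, so γ−1 = 2/5.
T₂ = 346 × (1/18.9)^(2/5) = 106.8 K.
Q = 0, so ΔU = W_on_gas = nCᵥΔT with Cᵥ = R/(γ−1) = 20.79 J/(mol·K).
ΔU = 0.12 × 20.79 × (106.8 − 346) = -596.7 J.

ΔU ≈ -597 J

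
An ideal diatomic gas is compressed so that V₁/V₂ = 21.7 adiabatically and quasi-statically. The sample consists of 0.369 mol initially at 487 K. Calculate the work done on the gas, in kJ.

W ≈ 9.06 kJ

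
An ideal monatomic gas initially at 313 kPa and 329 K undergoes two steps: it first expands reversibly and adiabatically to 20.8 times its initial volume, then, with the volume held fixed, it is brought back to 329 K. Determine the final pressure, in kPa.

P₃ ≈ 15.0 kPa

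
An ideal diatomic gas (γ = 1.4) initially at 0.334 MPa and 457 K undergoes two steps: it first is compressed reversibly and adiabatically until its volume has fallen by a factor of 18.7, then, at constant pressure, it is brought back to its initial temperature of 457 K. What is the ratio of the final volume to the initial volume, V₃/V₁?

Adiabatic step: V₂/V₁ = 0.05348; T₂ = T₁·18.7^(0.4) = 1475 K.
Isobaric step: V₃/V₂ = T₃/T₂ = 457/1475.
V₃/V₁ = (V₂/V₁)(V₃/V₂) = 0.05348 × (457/1475) = 0.01657.

V₃/V₁ ≈ 0.0166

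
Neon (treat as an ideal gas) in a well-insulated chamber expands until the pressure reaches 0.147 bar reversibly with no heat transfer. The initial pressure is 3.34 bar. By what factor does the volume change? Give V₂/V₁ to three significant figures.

V₂/V₁ ≈ 6.51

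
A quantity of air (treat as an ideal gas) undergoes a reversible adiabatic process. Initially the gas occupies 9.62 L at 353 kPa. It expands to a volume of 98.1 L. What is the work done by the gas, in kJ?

γ = 7/5 for a diatomic ideal gas.
P₂ = P₁(V₁/V₂)^γ = 353×(9.62/98.1)^(7/5) = 13.67 kPa.
For a reversible adiabat, W_by_gas = (P₁V₁ − P₂V₂)/(γ−1).
W_by = (353000×0.00962 − 13670×0.0981) / (2/5) = 5136 J.

W ≈ 5.14 kJ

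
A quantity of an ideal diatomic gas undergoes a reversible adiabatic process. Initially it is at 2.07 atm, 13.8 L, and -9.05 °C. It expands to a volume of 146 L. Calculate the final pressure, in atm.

Adiabatic: P₁V₁^γ = P₂V₂^γ ⇒ P₂ = P₁ (V₁/V₂)^γ.
γ = 7/5 for a diatomic ideal gas.
P₂ = 2.07 × (13.8/146)^(7/5) = 0.07616 atm.

P₂ ≈ 0.0762 atm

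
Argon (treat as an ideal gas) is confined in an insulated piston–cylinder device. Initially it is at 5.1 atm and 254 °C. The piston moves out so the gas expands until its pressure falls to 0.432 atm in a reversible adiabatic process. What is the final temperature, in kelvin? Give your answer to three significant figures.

Adiabatic: T₂/T₁ = (P₂/P₁)^((γ−1)/γ).
For a monatomic ideal gas γ = 5/3, so (γ−1)/γ = 2/5.
T₁ = 254 °C = 527.1 K.
T₂ = 527.1 × (0.432/5.1)^(2/5) = 196.4 K.

T₂ ≈ 196 K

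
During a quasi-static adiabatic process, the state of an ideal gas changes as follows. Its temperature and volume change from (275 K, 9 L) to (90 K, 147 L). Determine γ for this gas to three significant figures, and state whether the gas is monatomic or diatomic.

γ ≈ 1.40; diatomic

TV^(γ−1) = const ⇒ γ − 1 = ln(T₂/T₁) / ln(V₁/V₂).
γ = 1 + ln(90/275) / ln(9/147) = 1.4.
γ ≈ 1.40 is close to 7/5, so the gas is diatomic.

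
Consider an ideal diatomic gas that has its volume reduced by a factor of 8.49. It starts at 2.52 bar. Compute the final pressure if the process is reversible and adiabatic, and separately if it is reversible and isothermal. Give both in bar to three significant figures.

For a diatomic ideal gas γ = 7/5.
Isothermal: P₂ = P₁(V₁/V₂) = 2.52×8.49 = 21.39 bar.
Adiabatic: P₂ = P₁(V₁/V₂)^γ = 2.52×8.49^(7/5) = 50.34 bar.

adiabatic: 50.3 bar; isothermal: 21.4 bar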